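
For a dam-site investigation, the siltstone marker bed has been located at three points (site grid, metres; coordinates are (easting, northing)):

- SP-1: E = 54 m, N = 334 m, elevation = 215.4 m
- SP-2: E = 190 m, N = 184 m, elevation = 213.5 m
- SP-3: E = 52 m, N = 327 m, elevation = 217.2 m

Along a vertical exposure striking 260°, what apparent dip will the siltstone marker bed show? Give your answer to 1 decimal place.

14.4°

Two edge vectors: SP-1→SP-2 = (136, -150, -1.9), SP-1→SP-3 = (-2, -7, 1.8).
Normal n = (SP-1→SP-2) × (SP-1→SP-3) = (-283.3, -241, -1252).
So ∂z/∂E = −n_x/n_z = −0.22628 and ∂z/∂N = −n_y/n_z = −0.19249.
Unit vector along 260° is (sin 260°, cos 260°) = (-0.9848, -0.1736).
Slope in that direction = a·(-0.9848) + b·(-0.1736) = 0.25627.
Apparent dip = arctan|0.25627| = 14.4° (true dip is 16.5°, so apparent ≤ true as expected).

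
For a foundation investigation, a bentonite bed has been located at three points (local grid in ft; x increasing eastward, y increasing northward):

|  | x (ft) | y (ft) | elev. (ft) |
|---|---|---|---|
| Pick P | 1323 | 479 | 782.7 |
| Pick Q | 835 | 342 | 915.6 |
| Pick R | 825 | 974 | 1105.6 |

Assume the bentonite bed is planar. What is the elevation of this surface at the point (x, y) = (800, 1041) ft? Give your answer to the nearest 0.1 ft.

1134.2 ft

Let the plane be z = a·x + b·y + c.
Pick Q−Pick P: −488a − 137b = 132.9;  Pick R−Pick P: −498a + 495b = 322.9.
Solving gives a = −0.355157, b = 0.295013.
Then c = 782.7 − a·1323 − b·479 = 1111.26.
At (800, 1041): z = −284.1 + 307.1 + 1111.26 = 1134.2 ft.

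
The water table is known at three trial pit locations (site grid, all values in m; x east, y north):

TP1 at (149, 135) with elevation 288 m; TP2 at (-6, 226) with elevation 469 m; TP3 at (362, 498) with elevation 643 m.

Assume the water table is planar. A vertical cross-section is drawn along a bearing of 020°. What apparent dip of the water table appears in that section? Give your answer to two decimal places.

Two edge vectors: TP1→TP2 = (-155, 91, 181), TP1→TP3 = (213, 363, 355).
Normal n = (TP1→TP2) × (TP1→TP3) = (-33398, 93578, -75648).
So ∂z/∂x = −n_x/n_z = −0.44149 and ∂z/∂y = −n_y/n_z = 1.23702.
Unit vector along 020° is (sin 20°, cos 20°) = (0.3420, 0.9397).
Slope in that direction = a·(0.3420) + b·(0.9397) = 1.01142.
Apparent dip = arctan|1.01142| = 45.33° (true dip is 52.7°, so apparent ≤ true as expected).

45.33°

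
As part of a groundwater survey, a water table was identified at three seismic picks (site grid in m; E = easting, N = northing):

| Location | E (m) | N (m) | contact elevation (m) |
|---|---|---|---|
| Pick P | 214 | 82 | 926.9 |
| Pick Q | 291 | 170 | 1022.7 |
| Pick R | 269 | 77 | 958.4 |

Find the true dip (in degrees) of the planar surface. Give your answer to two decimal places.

Let the plane be z = a·E + b·N + c.
Pick Q−Pick P: 77a + 88b = 95.8;  Pick R−Pick P: 55a − 5b = 31.5.
Solving gives a = 0.62220, b = 0.54421.
Gradient magnitude |∇z| = √(a² + b²) = √(0.38713 + 0.29617) = 0.82662.
True dip = arctan(0.82662) = 39.58°, dipping toward SW (azimuth ≈ 229°).

39.58°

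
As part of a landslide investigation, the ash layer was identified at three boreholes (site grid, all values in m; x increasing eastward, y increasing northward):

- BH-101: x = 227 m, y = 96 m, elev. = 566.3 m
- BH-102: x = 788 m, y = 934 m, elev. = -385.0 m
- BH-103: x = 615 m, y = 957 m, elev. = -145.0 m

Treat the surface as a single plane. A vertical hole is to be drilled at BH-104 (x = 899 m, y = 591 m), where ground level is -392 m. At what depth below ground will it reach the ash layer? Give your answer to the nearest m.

Two edge vectors: BH-101→BH-102 = (561, 838, -951.3), BH-101→BH-103 = (388, 861, -711.3).
Normal n = (BH-101→BH-102) × (BH-101→BH-103) = (222999.9, 29934.9, 157877).
So ∂z/∂x = −n_x/n_z = −1.41249 and ∂z/∂y = −n_y/n_z = −0.18961.
Intercept c from BH-101: 566.3 + 320.64 + 18.20 = 905.14.
At (899, 591): z_contact = −1269.8 − 112.1 + 905.14 = -476.8 m.
Depth below ground = -392 − (-476.8) = 85 m.

85 m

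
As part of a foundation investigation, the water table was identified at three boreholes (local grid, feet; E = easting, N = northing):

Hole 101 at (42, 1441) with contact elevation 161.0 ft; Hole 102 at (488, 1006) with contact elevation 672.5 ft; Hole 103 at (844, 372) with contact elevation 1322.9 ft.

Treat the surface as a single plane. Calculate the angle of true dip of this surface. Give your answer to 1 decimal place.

42.1°

Let the plane be z = a·E + b·N + c.
Hole 102−Hole 101: 446a − 435b = 511.5;  Hole 103−Hole 101: 802a − 1069b = 1161.9.
Solving gives a = 0.32342, b = −0.84426.
Gradient magnitude |∇z| = √(a² + b²) = √(0.10460 + 0.71278) = 0.90409.
True dip = arctan(0.90409) = 42.1°, dipping toward NNW (azimuth ≈ 339°).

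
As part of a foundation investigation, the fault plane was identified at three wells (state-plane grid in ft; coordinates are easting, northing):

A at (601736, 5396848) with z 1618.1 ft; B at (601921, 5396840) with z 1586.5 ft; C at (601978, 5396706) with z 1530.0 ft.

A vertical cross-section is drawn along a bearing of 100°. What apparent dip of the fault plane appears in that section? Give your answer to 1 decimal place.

Let the plane be z = a·easting + b·northing + c.
B−A: 185a − 8b = −31.6;  C−A: 242a − 142b = −88.1.
Solving gives a = −0.15544, b = 0.35552.
Unit vector along 100° is (sin 100°, cos 100°) = (0.9848, -0.1736).
Slope in that direction = a·(0.9848) + b·(-0.1736) = −0.21481.
Apparent dip = arctan|0.21481| = 12.1° (true dip is 21.2°, so apparent ≤ true as expected).

12.1°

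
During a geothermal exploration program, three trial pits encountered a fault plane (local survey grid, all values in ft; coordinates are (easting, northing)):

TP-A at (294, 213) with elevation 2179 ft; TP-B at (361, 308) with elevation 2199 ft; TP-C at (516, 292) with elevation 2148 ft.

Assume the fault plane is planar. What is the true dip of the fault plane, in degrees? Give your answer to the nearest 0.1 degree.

26.7°

Let the plane be z = a·E + b·N + c.
TP-B−TP-A: 67a + 95b = 20;  TP-C−TP-A: 222a + 79b = −31.
Solving gives a = −0.28645, b = 0.41255.
Gradient magnitude |∇z| = √(a² + b²) = √(0.08205 + 0.17019) = 0.50224.
True dip = arctan(0.50224) = 26.7°, dipping toward SE (azimuth ≈ 145°).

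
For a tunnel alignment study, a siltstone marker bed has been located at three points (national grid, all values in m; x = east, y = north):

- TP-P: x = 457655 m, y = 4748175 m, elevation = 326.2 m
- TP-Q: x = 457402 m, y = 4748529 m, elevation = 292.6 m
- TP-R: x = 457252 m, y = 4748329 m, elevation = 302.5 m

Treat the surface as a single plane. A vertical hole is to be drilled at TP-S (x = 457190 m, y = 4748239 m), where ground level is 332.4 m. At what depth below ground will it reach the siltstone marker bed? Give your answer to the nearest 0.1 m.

25.3 m

Two edge vectors: TP-P→TP-Q = (-253, 354, -33.6), TP-P→TP-R = (-403, 154, -23.7).
Normal n = (TP-P→TP-Q) × (TP-P→TP-R) = (-3215.4, 7544.7, 103700).
So ∂z/∂x = −n_x/n_z = 0.031006750 and ∂z/∂y = −n_y/n_z = −0.072755063.
Intercept c from TP-P: 326.2 − 14190.39 + 345453.77 = 331589.58.
At (457190, 4748239): z_contact = 14175.98 − 345458.43 + 331589.58 = 307.13 m.
Depth below ground = 332.4 − 307.13 = 25.3 m.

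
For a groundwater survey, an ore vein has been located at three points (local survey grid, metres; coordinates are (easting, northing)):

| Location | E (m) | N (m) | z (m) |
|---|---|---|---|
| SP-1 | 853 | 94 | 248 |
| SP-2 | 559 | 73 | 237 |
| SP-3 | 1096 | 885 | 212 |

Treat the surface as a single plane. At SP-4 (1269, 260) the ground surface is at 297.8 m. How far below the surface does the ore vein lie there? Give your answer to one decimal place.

Let the plane be z = a·E + b·N + c.
SP-2−SP-1: −294a − 21b = −11;  SP-3−SP-1: 243a + 791b = −36.
Solving gives a = 0.041578, b = −0.058285.
Then c = 248 − a·853 − b·94 = 218.01.
At (1269, 260): z_contact = 52.76 − 15.15 + 218.01 = 255.62 m.
Depth below ground = 297.8 − 255.62 = 42.2 m.

42.2 m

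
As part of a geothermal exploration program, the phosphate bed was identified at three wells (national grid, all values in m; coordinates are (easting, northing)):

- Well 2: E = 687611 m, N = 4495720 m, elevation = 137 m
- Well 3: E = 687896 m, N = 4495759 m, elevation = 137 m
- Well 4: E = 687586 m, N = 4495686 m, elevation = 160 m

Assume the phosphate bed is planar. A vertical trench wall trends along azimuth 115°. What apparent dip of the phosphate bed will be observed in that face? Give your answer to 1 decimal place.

22.4°

Let the plane be z = a·E + b·N + c.
Well 3−Well 2: 285a + 39b = 0;  Well 4−Well 2: −25a − 34b = 23.
Solving gives a = 0.10293, b = −0.75215.
Unit vector along 115° is (sin 115°, cos 115°) = (0.9063, -0.4226).
Slope in that direction = a·(0.9063) + b·(-0.4226) = 0.41116.
Apparent dip = arctan|0.41116| = 22.4° (true dip is 37.2°, so apparent ≤ true as expected).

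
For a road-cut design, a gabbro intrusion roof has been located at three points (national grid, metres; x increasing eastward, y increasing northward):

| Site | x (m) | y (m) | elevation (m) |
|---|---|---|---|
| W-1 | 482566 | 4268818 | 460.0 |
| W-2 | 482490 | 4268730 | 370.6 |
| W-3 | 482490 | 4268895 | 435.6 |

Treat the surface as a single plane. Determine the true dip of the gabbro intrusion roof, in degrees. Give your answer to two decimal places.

Let the plane be z = a·x + b·y + c.
W-2−W-1: −76a − 88b = −89.4;  W-3−W-1: −76a + 77b = −24.4.
Solving gives a = 0.72018, b = 0.39394.
Gradient magnitude |∇z| = √(a² + b²) = √(0.51865 + 0.15519) = 0.82088.
True dip = arctan(0.82088) = 39.38°, dipping toward WSW (azimuth ≈ 241°).

39.38°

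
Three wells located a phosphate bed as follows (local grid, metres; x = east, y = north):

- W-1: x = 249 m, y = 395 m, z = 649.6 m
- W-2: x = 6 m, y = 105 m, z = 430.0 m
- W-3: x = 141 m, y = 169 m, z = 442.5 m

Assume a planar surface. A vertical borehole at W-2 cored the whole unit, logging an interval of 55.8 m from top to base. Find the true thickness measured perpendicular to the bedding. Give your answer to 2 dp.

35.53 m

Two edge vectors: W-1→W-2 = (-243, -290, -219.6), W-1→W-3 = (-108, -226, -207.1).
Normal n = (W-1→W-2) × (W-1→W-3) = (10429.4, -26608.5, 23598).
So ∂z/∂x = −n_x/n_z = −0.44196 and ∂z/∂y = −n_y/n_z = 1.12757.
|∇z| = √(a²+b²) = 1.21110, so dip δ = arctan(1.21110) = 50.45°.
True thickness = vertical thickness × cos δ = 55.8 × cos 50.45° = 35.53 m.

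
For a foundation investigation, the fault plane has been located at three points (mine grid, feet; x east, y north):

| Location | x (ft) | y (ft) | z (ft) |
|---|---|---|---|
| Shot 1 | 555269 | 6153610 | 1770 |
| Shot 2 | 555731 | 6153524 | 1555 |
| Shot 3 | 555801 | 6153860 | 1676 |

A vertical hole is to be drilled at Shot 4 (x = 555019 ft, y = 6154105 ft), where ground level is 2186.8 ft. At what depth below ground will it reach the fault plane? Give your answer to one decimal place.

103.1 ft

Two edge vectors: Shot 1→Shot 2 = (462, -86, -215), Shot 1→Shot 3 = (532, 250, -94).
Normal n = (Shot 1→Shot 2) × (Shot 1→Shot 3) = (61834, -70952, 161252).
So ∂z/∂x = −n_x/n_z = −0.383461911 and ∂z/∂y = −n_y/n_z = 0.440006946.
Intercept c from Shot 1: 1770 + 212924.51 − 2707631.14 = −2492936.63.
At (555019, 6154105): z_contact = −212828.65 + 2707848.94 − 2492936.63 = 2083.67 ft.
Depth below ground = 2186.8 − 2083.67 = 103.1 ft.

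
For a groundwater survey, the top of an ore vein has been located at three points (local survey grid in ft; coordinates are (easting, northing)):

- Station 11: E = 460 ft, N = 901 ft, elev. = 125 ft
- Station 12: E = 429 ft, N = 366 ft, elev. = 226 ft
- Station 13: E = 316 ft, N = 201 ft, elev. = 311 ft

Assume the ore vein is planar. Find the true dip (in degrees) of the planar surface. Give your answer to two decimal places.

Two edge vectors: Station 11→Station 12 = (-31, -535, 101), Station 11→Station 13 = (-144, -700, 186).
Normal n = (Station 11→Station 12) × (Station 11→Station 13) = (-28810, -8778, -55340).
So ∂z/∂E = −n_x/n_z = −0.52060 and ∂z/∂N = −n_y/n_z = −0.15862.
Gradient magnitude |∇z| = √(a² + b²) = √(0.27102 + 0.02516) = 0.54423.
True dip = arctan(0.54423) = 28.56°, dipping toward ENE (azimuth ≈ 073°).

28.56°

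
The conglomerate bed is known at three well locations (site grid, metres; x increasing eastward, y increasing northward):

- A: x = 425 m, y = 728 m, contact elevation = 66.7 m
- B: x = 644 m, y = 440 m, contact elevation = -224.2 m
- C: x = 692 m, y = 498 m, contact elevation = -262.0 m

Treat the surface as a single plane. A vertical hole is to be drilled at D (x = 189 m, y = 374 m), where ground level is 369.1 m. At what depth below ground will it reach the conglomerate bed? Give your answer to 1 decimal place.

131.3 m

Let the plane be z = a·x + b·y + c.
B−A: 219a − 288b = −290.9;  C−A: 267a − 230b = −328.7.
Solving gives a = −1.04647, b = 0.21432.
Then c = 66.7 − a·425 − b·728 = 355.43.
At (189, 374): z_contact = −197.78 + 80.15 + 355.43 = 237.80 m.
Depth below ground = 369.1 − 237.80 = 131.3 m.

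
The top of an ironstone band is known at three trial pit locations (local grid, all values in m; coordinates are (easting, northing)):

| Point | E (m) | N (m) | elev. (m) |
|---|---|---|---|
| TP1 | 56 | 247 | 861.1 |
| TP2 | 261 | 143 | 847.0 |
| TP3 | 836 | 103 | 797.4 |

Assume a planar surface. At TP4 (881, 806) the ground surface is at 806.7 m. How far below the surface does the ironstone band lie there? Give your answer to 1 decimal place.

Two edge vectors: TP1→TP2 = (205, -104, -14.1), TP1→TP3 = (780, -144, -63.7).
Normal n = (TP1→TP2) × (TP1→TP3) = (4594.4, 2060.5, 51600).
So ∂z/∂E = −n_x/n_z = −0.08904 and ∂z/∂N = −n_y/n_z = −0.03993.
Intercept c from TP1: 861.1 + 4.99 + 9.86 = 875.95.
At (881, 806): z_contact = −78.44 − 32.19 + 875.95 = 765.32 m.
Depth below ground = 806.7 − 765.32 = 41.4 m.

41.4 m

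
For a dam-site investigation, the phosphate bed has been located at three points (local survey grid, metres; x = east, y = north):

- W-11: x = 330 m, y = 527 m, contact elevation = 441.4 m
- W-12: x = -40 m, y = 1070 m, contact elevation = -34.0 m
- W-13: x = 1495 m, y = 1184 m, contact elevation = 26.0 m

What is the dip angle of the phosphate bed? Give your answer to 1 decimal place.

39.1°

Two edge vectors: W-11→W-12 = (-370, 543, -475.4), W-11→W-13 = (1165, 657, -415.4).
Normal n = (W-11→W-12) × (W-11→W-13) = (86775.6, -707539, -875685).
So ∂z/∂x = −n_x/n_z = 0.09909 and ∂z/∂y = −n_y/n_z = −0.80798.
Gradient magnitude |∇z| = √(a² + b²) = √(0.00982 + 0.65284) = 0.81404.
True dip = arctan(0.81404) = 39.1°, dipping toward N (azimuth ≈ 353°).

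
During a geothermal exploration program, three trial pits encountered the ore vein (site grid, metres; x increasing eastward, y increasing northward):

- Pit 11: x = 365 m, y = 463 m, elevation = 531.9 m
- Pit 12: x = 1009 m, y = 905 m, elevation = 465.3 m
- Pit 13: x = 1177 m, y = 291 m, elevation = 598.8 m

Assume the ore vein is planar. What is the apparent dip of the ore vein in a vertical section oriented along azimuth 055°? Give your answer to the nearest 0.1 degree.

Two edge vectors: Pit 11→Pit 12 = (644, 442, -66.6), Pit 11→Pit 13 = (812, -172, 66.9).
Normal n = (Pit 11→Pit 12) × (Pit 11→Pit 13) = (18114.6, -97162.8, -469672).
So ∂z/∂x = −n_x/n_z = 0.03857 and ∂z/∂y = −n_y/n_z = −0.20687.
Unit vector along 055° is (sin 55°, cos 55°) = (0.8192, 0.5736).
Slope in that direction = a·(0.8192) + b·(0.5736) = −0.08706.
Apparent dip = arctan|0.08706| = 5.0° (true dip is 11.9°, so apparent ≤ true as expected).

5.0°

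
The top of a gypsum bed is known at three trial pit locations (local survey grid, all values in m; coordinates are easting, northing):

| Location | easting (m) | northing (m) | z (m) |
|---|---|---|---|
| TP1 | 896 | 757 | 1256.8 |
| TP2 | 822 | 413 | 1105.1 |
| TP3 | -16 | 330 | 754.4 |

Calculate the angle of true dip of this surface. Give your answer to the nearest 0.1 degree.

Let the plane be z = a·easting + b·northing + c.
TP2−TP1: −74a − 344b = −151.7;  TP3−TP1: −912a − 427b = −502.4.
Solving gives a = 0.38298, b = 0.35860.
Gradient magnitude |∇z| = √(a² + b²) = √(0.14667 + 0.12860) = 0.52466.
True dip = arctan(0.52466) = 27.7°, dipping toward SW (azimuth ≈ 227°).

27.7°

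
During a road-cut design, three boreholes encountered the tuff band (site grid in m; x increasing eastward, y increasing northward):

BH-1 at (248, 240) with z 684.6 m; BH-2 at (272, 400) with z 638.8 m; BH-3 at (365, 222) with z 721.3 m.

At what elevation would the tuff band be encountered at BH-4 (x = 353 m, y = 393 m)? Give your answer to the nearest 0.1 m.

662.4 m

Let the plane be z = a·x + b·y + c.
BH-2−BH-1: 24a + 160b = −45.8;  BH-3−BH-1: 117a − 18b = 36.7.
Solving gives a = 0.26355, b = −0.32578.
Then c = 684.6 − a·248 − b·240 = 697.43.
At (353, 393): z = 93.0 − 128.0 + 697.43 = 662.4 m.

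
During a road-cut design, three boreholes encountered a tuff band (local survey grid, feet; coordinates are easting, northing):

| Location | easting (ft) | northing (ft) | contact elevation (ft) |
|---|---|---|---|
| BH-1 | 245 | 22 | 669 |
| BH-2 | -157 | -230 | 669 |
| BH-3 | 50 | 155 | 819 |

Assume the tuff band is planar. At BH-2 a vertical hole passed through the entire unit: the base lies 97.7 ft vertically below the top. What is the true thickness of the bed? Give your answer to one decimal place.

Let the plane be z = a·easting + b·northing + c.
BH-2−BH-1: −402a − 252b = 0;  BH-3−BH-1: −195a + 133b = 150.
Solving gives a = −0.36840, b = 0.58768.
|∇z| = √(a²+b²) = 0.69361, so dip δ = arctan(0.69361) = 34.75°.
True thickness = vertical thickness × cos δ = 97.7 × cos 34.75° = 80.3 ft.

80.3 ft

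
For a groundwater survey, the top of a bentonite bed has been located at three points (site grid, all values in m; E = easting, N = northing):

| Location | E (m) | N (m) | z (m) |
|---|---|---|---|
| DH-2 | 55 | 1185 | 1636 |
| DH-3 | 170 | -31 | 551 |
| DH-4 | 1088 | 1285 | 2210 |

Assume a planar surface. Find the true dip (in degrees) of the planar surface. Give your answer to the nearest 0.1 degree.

Let the plane be z = a·E + b·N + c.
DH-3−DH-2: 115a − 1216b = −1085;  DH-4−DH-2: 1033a + 100b = 574.
Solving gives a = 0.46503, b = 0.93625.
Gradient magnitude |∇z| = √(a² + b²) = √(0.21625 + 0.87656) = 1.04538.
True dip = arctan(1.04538) = 46.3°, dipping toward SSW (azimuth ≈ 206°).

46.3°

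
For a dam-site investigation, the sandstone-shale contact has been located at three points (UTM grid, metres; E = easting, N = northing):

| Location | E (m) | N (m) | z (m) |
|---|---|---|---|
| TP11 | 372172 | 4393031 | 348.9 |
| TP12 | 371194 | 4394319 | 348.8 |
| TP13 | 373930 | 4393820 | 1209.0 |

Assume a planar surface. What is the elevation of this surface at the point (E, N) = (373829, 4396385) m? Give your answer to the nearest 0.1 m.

1882.7 m

Two edge vectors: TP11→TP12 = (-978, 1288, -0.1), TP11→TP13 = (1758, 789, 860.1).
Normal n = (TP11→TP12) × (TP11→TP13) = (1107887.7, 841002, -3035946).
So ∂z/∂E = −n_x/n_z = 0.364923388 and ∂z/∂N = −n_y/n_z = 0.277014809.
Intercept c from TP11: 348.9 − 135814.27 − 1216934.64 = −1352400.01.
At (373829, 4396385): z = 136418.9 + 1217863.7 − 1352400.01 = 1882.7 m.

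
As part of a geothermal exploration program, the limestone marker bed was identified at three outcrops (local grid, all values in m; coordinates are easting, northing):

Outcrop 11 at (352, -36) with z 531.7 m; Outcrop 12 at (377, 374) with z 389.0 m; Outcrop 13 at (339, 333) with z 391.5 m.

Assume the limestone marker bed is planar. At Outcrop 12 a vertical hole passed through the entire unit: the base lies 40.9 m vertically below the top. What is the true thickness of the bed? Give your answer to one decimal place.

Two edge vectors: Outcrop 11→Outcrop 12 = (25, 410, -142.7), Outcrop 11→Outcrop 13 = (-13, 369, -140.2).
Normal n = (Outcrop 11→Outcrop 12) × (Outcrop 11→Outcrop 13) = (-4825.7, 5360.1, 14555).
So ∂z/∂easting = −n_x/n_z = 0.33155 and ∂z/∂northing = −n_y/n_z = −0.36827.
|∇z| = √(a²+b²) = 0.49552, so dip δ = arctan(0.49552) = 26.36°.
True thickness = vertical thickness × cos δ = 40.9 × cos 26.36° = 36.6 m.

36.6 m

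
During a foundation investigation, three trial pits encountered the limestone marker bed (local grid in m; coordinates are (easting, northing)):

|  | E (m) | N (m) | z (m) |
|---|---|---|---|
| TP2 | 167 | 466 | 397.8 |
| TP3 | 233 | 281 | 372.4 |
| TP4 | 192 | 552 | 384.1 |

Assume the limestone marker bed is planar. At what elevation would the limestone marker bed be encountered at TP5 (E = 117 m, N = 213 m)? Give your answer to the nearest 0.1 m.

Two edge vectors: TP2→TP3 = (66, -185, -25.4), TP2→TP4 = (25, 86, -13.7).
Normal n = (TP2→TP3) × (TP2→TP4) = (4718.9, 269.2, 10301).
So ∂z/∂E = −n_x/n_z = −0.45810 and ∂z/∂N = −n_y/n_z = −0.02613.
Intercept c from TP2: 397.8 + 76.50 + 12.18 = 486.48.
At (117, 213): z = −53.6 − 5.6 + 486.48 = 427.3 m.

427.3 m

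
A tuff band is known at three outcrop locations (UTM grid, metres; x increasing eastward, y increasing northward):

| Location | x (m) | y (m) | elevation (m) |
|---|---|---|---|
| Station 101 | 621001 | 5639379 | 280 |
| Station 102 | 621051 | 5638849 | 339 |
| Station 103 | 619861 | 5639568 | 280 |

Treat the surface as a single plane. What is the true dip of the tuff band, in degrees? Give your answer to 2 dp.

6.54°

Let the plane be z = a·x + b·y + c.
Station 102−Station 101: 50a − 530b = 59;  Station 103−Station 101: −1140a + 189b = 0.
Solving gives a = −0.01875, b = −0.11309.
Gradient magnitude |∇z| = √(a² + b²) = √(0.00035 + 0.01279) = 0.11463.
True dip = arctan(0.11463) = 6.54°, dipping toward N (azimuth ≈ 009°).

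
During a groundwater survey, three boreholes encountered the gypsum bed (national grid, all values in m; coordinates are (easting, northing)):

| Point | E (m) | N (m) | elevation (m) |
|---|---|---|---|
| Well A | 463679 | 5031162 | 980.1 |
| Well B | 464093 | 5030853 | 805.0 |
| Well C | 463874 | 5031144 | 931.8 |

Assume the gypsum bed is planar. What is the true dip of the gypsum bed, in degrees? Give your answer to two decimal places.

19.22°

Let the plane be z = a·E + b·N + c.
Well B−Well A: 414a − 309b = −175.1;  Well C−Well A: 195a − 18b = −48.3.
Solving gives a = −0.22296, b = 0.26795.
Gradient magnitude |∇z| = √(a² + b²) = √(0.04971 + 0.07179) = 0.34858.
True dip = arctan(0.34858) = 19.22°, dipping toward SE (azimuth ≈ 140°).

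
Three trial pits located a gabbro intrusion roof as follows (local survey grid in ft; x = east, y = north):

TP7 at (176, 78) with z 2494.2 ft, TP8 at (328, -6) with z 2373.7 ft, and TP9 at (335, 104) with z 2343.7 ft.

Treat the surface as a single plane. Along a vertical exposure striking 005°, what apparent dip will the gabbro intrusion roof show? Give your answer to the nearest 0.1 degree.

16.3°

Two edge vectors: TP7→TP8 = (152, -84, -120.5), TP7→TP9 = (159, 26, -150.5).
Normal n = (TP7→TP8) × (TP7→TP9) = (15775, 3716.5, 17308).
So ∂z/∂x = −n_x/n_z = −0.91143 and ∂z/∂y = −n_y/n_z = −0.21473.
Unit vector along 005° is (sin 5°, cos 5°) = (0.0872, 0.9962).
Slope in that direction = a·(0.0872) + b·(0.9962) = −0.29335.
Apparent dip = arctan|0.29335| = 16.3° (true dip is 43.1°, so apparent ≤ true as expected).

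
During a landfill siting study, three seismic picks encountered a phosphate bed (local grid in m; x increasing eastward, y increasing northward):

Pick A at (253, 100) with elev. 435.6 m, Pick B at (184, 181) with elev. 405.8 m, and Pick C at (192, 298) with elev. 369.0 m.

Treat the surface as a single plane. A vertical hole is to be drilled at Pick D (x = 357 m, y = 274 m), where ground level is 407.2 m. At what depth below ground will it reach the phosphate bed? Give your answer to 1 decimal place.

Two edge vectors: Pick A→Pick B = (-69, 81, -29.8), Pick A→Pick C = (-61, 198, -66.6).
Normal n = (Pick A→Pick B) × (Pick A→Pick C) = (505.8, -2777.6, -8721).
So ∂z/∂x = −n_x/n_z = 0.05800 and ∂z/∂y = −n_y/n_z = −0.31850.
Intercept c from Pick A: 435.6 − 14.67 + 31.85 = 452.78.
At (357, 274): z_contact = 20.71 − 87.27 + 452.78 = 386.21 m.
Depth below ground = 407.2 − 386.21 = 21.0 m.

21.0 m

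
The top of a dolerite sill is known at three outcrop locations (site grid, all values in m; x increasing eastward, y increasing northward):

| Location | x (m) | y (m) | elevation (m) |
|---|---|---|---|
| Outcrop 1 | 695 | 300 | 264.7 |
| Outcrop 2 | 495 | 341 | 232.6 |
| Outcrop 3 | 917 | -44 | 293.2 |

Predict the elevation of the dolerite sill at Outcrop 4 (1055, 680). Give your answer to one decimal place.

333.3 m

Two edge vectors: Outcrop 1→Outcrop 2 = (-200, 41, -32.1), Outcrop 1→Outcrop 3 = (222, -344, 28.5).
Normal n = (Outcrop 1→Outcrop 2) × (Outcrop 1→Outcrop 3) = (-9873.9, -1426.2, 59698).
So ∂z/∂x = −n_x/n_z = 0.165398 and ∂z/∂y = −n_y/n_z = 0.023890.
Intercept c from Outcrop 1: 264.7 − 114.95 − 7.17 = 142.58.
At (1055, 680): z = 174.5 + 16.2 + 142.58 = 333.3 m.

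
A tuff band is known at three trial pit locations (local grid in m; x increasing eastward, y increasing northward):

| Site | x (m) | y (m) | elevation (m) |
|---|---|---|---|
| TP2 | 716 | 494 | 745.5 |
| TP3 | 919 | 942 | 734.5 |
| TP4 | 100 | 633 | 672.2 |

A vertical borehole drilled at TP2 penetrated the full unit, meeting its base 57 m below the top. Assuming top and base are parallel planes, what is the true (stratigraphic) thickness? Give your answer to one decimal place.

Let the plane be z = a·x + b·y + c.
TP3−TP2: 203a + 448b = −11;  TP4−TP2: −616a + 139b = −73.3.
Solving gives a = 0.10293, b = −0.07119.
|∇z| = √(a²+b²) = 0.12515, so dip δ = arctan(0.12515) = 7.13°.
True thickness = vertical thickness × cos δ = 57 × cos 7.13° = 56.6 m.

56.6 m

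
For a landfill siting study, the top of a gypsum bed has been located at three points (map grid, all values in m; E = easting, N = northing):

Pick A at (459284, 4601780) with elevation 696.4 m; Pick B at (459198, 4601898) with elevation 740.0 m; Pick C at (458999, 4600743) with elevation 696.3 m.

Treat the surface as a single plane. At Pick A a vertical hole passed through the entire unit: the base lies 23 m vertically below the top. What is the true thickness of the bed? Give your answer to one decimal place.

Let the plane be z = a·E + b·N + c.
Pick B−Pick A: −86a + 118b = 43.6;  Pick C−Pick A: −285a − 1037b = −0.1.
Solving gives a = −0.36805, b = 0.10125.
|∇z| = √(a²+b²) = 0.38173, so dip δ = arctan(0.38173) = 20.89°.
True thickness = vertical thickness × cos δ = 23 × cos 20.89° = 21.5 m.

21.5 m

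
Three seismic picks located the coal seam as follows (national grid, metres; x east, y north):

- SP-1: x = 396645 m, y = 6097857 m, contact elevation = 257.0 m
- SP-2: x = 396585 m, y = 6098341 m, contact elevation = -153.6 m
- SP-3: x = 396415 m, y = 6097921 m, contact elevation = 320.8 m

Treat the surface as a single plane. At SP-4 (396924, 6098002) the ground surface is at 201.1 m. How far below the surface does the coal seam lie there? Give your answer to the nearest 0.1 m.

225.0 m

Let the plane be z = a·x + b·y + c.
SP-2−SP-1: −60a + 484b = −410.6;  SP-3−SP-1: −230a + 64b = 63.8.
Solving gives a = −0.531797544, b = −0.914272423.
Then c = 257 − a·396645 − b·6097857 = 5786294.33.
At (396924, 6098002): z_contact = −211083.21 − 5575235.06 + 5786294.33 = -23.94 m.
Depth below ground = 201.1 − (-23.94) = 225.0 m.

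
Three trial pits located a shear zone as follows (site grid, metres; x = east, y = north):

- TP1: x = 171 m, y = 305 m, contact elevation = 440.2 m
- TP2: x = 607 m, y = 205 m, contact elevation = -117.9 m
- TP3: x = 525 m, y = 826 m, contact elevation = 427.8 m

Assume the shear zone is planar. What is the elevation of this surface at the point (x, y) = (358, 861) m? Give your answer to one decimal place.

639.2 m

Let the plane be z = a·x + b·y + c.
TP2−TP1: 436a − 100b = −558.1;  TP3−TP1: 354a + 521b = −12.4.
Solving gives a = −1.11218, b = 0.73189.
Then c = 440.2 − a·171 − b·305 = 407.16.
At (358, 861): z = −398.2 + 630.2 + 407.16 = 639.2 m.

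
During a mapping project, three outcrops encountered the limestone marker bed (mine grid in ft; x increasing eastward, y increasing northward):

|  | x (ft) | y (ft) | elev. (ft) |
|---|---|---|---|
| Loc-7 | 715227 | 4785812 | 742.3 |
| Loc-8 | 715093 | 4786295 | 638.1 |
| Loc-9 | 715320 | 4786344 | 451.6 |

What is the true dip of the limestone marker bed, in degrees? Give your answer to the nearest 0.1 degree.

40.1°

Let the plane be z = a·x + b·y + c.
Loc-8−Loc-7: −134a + 483b = −104.2;  Loc-9−Loc-7: 93a + 532b = −290.7.
Solving gives a = −0.73123, b = −0.41860.
Gradient magnitude |∇z| = √(a² + b²) = √(0.53469 + 0.17523) = 0.84257.
True dip = arctan(0.84257) = 40.1°, dipping toward ENE (azimuth ≈ 060°).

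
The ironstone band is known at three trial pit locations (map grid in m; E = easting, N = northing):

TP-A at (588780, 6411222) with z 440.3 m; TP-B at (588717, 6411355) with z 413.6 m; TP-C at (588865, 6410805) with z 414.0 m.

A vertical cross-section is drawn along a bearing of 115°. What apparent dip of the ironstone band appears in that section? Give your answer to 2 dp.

37.78°

Two edge vectors: TP-A→TP-B = (-63, 133, -26.7), TP-A→TP-C = (85, -417, -26.3).
Normal n = (TP-A→TP-B) × (TP-A→TP-C) = (-14631.8, -3926.4, 14966).
So ∂z/∂E = −n_x/n_z = 0.97767 and ∂z/∂N = −n_y/n_z = 0.26235.
Unit vector along 115° is (sin 115°, cos 115°) = (0.9063, -0.4226).
Slope in that direction = a·(0.9063) + b·(-0.4226) = 0.77519.
Apparent dip = arctan|0.77519| = 37.78° (true dip is 45.3°, so apparent ≤ true as expected).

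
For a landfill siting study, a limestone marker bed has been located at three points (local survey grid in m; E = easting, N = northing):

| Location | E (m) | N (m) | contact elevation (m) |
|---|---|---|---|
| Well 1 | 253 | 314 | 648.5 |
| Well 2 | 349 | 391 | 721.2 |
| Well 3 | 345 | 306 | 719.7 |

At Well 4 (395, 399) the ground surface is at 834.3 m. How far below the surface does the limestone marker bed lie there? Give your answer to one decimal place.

77.7 m

Let the plane be z = a·E + b·N + c.
Well 2−Well 1: 96a + 77b = 72.7;  Well 3−Well 1: 92a − 8b = 71.2.
Solving gives a = 0.77229, b = −0.01870.
Then c = 648.5 − a·253 − b·314 = 458.98.
At (395, 399): z_contact = 305.05 − 7.46 + 458.98 = 756.58 m.
Depth below ground = 834.3 − 756.58 = 77.7 m.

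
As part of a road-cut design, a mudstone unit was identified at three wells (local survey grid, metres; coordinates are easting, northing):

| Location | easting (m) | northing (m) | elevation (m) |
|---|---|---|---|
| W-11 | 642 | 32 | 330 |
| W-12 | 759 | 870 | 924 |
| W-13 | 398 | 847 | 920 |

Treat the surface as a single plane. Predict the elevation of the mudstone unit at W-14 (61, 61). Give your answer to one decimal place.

370.7 m

Let the plane be z = a·easting + b·northing + c.
W-12−W-11: 117a + 838b = 594;  W-13−W-11: −244a + 815b = 590.
Solving gives a = −0.03439, b = 0.71363.
Then c = 330 − a·642 − b·32 = 329.24.
At (61, 61): z = −2.1 + 43.5 + 329.24 = 370.7 m.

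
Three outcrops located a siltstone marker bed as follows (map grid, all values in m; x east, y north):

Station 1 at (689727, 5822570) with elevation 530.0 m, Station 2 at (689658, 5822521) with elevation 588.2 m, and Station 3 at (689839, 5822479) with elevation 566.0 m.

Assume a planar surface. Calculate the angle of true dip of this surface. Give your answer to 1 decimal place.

39.4°

Let the plane be z = a·x + b·y + c.
Station 2−Station 1: −69a − 49b = 58.2;  Station 3−Station 1: 112a − 91b = 36.
Solving gives a = −0.30018, b = −0.76505.
Gradient magnitude |∇z| = √(a² + b²) = √(0.09011 + 0.58531) = 0.82184.
True dip = arctan(0.82184) = 39.4°, dipping toward NNE (azimuth ≈ 021°).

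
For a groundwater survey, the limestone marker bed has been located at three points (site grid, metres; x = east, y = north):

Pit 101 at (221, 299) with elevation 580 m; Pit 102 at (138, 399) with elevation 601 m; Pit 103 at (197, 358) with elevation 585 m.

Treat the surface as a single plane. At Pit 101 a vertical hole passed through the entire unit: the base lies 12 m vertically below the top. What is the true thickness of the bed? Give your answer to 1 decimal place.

11.5 m

Let the plane be z = a·x + b·y + c.
Pit 102−Pit 101: −83a + 100b = 21;  Pit 103−Pit 101: −24a + 59b = 5.
Solving gives a = −0.29596, b = −0.03564.
|∇z| = √(a²+b²) = 0.29809, so dip δ = arctan(0.29809) = 16.60°.
True thickness = vertical thickness × cos δ = 12 × cos 16.60° = 11.5 m.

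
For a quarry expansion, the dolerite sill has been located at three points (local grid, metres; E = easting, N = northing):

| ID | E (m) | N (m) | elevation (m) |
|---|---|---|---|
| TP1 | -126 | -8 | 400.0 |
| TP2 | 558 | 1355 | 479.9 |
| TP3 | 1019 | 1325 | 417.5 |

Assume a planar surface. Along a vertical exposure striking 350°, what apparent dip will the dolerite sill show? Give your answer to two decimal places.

Let the plane be z = a·E + b·N + c.
TP2−TP1: 684a + 1363b = 79.9;  TP3−TP1: 1145a + 1333b = 17.5.
Solving gives a = −0.12738, b = 0.12255.
Unit vector along 350° is (sin 350°, cos 350°) = (-0.1736, 0.9848).
Slope in that direction = a·(-0.1736) + b·(0.9848) = 0.14280.
Apparent dip = arctan|0.14280| = 8.13° (true dip is 10.0°, so apparent ≤ true as expected).

8.13°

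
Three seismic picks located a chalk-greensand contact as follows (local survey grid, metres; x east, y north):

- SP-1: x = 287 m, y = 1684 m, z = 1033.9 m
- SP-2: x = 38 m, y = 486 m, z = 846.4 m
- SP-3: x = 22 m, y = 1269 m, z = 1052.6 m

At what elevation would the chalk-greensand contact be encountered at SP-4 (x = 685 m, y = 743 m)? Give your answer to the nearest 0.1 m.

608.8 m

Two edge vectors: SP-1→SP-2 = (-249, -1198, -187.5), SP-1→SP-3 = (-265, -415, 18.7).
Normal n = (SP-1→SP-2) × (SP-1→SP-3) = (-100215.1, 54343.8, -214135).
So ∂z/∂x = −n_x/n_z = −0.468000 and ∂z/∂y = −n_y/n_z = 0.253783.
Intercept c from SP-1: 1033.9 + 134.32 − 427.37 = 740.85.
At (685, 743): z = −320.6 + 188.6 + 740.85 = 608.8 m.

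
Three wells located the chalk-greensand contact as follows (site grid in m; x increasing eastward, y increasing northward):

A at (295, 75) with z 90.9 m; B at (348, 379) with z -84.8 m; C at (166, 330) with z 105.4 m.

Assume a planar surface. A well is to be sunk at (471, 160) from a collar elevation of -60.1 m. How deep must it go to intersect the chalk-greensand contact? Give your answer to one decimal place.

Let the plane be z = a·x + b·y + c.
B−A: 53a + 304b = −175.7;  C−A: −129a + 255b = 14.5.
Solving gives a = −0.93326, b = −0.41525.
Then c = 90.9 − a·295 − b·75 = 397.35.
At (471, 160): z_contact = −439.56 − 66.44 + 397.35 = -108.65 m.
Depth below ground = -60.1 − (-108.65) = 48.5 m.

48.5 m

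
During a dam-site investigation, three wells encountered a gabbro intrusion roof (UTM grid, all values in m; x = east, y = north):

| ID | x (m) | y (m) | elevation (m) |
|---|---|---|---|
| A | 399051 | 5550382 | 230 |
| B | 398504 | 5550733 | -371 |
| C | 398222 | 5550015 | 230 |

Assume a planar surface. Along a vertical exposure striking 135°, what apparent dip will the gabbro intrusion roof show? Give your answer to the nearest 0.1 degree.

Let the plane be z = a·x + b·y + c.
B−A: −547a + 351b = −601;  C−A: −829a − 367b = 0.
Solving gives a = 0.44855, b = −1.01322.
Unit vector along 135° is (sin 135°, cos 135°) = (0.7071, -0.7071).
Slope in that direction = a·(0.7071) + b·(-0.7071) = 1.03363.
Apparent dip = arctan|1.03363| = 45.9° (true dip is 47.9°, so apparent ≤ true as expected).

45.9°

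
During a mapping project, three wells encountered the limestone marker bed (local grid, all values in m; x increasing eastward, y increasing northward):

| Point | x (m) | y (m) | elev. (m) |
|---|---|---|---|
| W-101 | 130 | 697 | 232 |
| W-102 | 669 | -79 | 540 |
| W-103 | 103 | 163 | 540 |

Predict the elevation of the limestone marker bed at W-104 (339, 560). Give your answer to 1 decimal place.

258.9 m

Two edge vectors: W-101→W-102 = (539, -776, 308), W-101→W-103 = (-27, -534, 308).
Normal n = (W-101→W-102) × (W-101→W-103) = (-74536, -174328, -308778).
So ∂z/∂x = −n_x/n_z = −0.24139 and ∂z/∂y = −n_y/n_z = −0.56457.
Intercept c from W-101: 232 + 31.38 + 393.51 = 656.89.
At (339, 560): z = −81.8 − 316.2 + 656.89 = 258.9 m.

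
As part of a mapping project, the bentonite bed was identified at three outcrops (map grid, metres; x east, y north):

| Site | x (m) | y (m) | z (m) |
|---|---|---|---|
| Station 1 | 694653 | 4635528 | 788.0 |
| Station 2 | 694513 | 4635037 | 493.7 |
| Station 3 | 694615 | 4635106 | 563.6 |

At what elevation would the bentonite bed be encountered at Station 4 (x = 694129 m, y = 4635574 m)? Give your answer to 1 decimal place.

629.4 m

Two edge vectors: Station 1→Station 2 = (-140, -491, -294.3), Station 1→Station 3 = (-38, -422, -224.4).
Normal n = (Station 1→Station 2) × (Station 1→Station 3) = (-14014.2, -20232.6, 40422).
So ∂z/∂x = −n_x/n_z = 0.346697343 and ∂z/∂y = −n_y/n_z = 0.500534362.
Intercept c from Station 1: 788 − 240834.35 − 2320241.05 = −2560287.40.
At (694129, 4635574): z = 240652.7 + 2320264.1 − 2560287.40 = 629.4 m.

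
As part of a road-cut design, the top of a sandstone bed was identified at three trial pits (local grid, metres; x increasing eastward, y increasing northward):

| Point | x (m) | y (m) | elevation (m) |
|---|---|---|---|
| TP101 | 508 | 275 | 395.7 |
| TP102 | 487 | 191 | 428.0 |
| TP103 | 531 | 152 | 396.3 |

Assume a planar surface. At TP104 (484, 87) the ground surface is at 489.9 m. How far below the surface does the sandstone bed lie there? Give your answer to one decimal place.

41.9 m

Two edge vectors: TP101→TP102 = (-21, -84, 32.3), TP101→TP103 = (23, -123, 0.6).
Normal n = (TP101→TP102) × (TP101→TP103) = (3922.5, 755.5, 4515).
So ∂z/∂x = −n_x/n_z = −0.86877 and ∂z/∂y = −n_y/n_z = −0.16733.
Intercept c from TP101: 395.7 + 441.34 + 46.02 = 883.05.
At (484, 87): z_contact = −420.49 − 14.56 + 883.05 = 448.01 m.
Depth below ground = 489.9 − 448.01 = 41.9 m.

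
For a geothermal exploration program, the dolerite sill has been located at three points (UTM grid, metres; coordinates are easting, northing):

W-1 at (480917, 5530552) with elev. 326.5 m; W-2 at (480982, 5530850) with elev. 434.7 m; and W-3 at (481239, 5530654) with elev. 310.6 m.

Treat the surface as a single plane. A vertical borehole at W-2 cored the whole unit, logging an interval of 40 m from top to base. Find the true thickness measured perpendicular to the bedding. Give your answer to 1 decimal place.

36.6 m

Two edge vectors: W-1→W-2 = (65, 298, 108.2), W-1→W-3 = (322, 102, -15.9).
Normal n = (W-1→W-2) × (W-1→W-3) = (-15774.6, 35873.9, -89326).
So ∂z/∂easting = −n_x/n_z = −0.17660 and ∂z/∂northing = −n_y/n_z = 0.40161.
|∇z| = √(a²+b²) = 0.43872, so dip δ = arctan(0.43872) = 23.69°.
True thickness = vertical thickness × cos δ = 40 × cos 23.69° = 36.6 m.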